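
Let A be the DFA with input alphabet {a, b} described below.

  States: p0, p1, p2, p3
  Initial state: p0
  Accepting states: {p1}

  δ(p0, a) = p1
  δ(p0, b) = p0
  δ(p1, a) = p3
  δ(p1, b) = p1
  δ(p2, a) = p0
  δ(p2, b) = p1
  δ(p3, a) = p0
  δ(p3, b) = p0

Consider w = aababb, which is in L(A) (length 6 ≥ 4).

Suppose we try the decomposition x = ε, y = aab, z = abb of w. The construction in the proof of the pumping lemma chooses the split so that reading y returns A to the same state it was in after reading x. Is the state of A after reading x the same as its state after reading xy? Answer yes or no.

yes

Run of A on the first 3 characters of w = a a b:
  step 0: p0  (start)
  step 1: p1  (read a: p0→p1)
  step 2: p3  (read a: p1→p3)
  step 3: p0  (read b: p3→p0)

After x (step 0): p0. After xy (step 3): p0.
They match, so y = aab drives A around a cycle from p0 back to itself; pumping y any number of times keeps A in p0 before reading z, and xyⁱz ∈ L(A) for every i ≥ 0.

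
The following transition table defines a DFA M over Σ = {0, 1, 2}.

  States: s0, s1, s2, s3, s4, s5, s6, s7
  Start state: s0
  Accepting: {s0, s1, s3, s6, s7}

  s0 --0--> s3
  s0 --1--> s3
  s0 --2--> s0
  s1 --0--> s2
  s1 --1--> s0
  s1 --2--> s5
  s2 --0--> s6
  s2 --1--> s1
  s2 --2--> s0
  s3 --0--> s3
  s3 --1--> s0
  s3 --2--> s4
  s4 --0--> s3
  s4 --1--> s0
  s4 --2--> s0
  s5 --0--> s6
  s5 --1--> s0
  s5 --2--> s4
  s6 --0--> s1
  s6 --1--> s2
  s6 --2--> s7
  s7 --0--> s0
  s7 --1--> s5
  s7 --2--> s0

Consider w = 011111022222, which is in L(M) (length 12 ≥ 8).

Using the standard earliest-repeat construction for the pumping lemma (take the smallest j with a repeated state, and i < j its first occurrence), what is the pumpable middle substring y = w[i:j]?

Run of M on w = 0 1 1 1 1 1 0 2 2 2 2 2:
  step 0: s0  (start)
  step 1: s3  (read 0: s0→s3)
  step 2: s0  (read 1: s3→s0)   ← first repeat (s0 seen earlier)
  step 3: s3  (read 1: s0→s3)
  step 4: s0  (read 1: s3→s0)
  step 5: s3  (read 1: s0→s3)
  step 6: s0  (read 1: s3→s0)
  step 7: s3  (read 0: s0→s3)
  step 8: s4  (read 2: s3→s4)
  step 9: s0  (read 2: s4→s0)
  step 10: s0  (read 2: s0→s0)
  step 11: s0  (read 2: s0→s0)
  step 12: s0  (read 2: s0→s0)

So i = 0, j = 2, giving x = w[0:0] = ε, y = w[0:2] = 01, z = w[2:12] = 1111022222.
Check: |xy| = 2 ≤ 8 and |y| = 2 ≥ 1. Reading y takes M from s0 back to s0, so every xyⁱz is accepted.

01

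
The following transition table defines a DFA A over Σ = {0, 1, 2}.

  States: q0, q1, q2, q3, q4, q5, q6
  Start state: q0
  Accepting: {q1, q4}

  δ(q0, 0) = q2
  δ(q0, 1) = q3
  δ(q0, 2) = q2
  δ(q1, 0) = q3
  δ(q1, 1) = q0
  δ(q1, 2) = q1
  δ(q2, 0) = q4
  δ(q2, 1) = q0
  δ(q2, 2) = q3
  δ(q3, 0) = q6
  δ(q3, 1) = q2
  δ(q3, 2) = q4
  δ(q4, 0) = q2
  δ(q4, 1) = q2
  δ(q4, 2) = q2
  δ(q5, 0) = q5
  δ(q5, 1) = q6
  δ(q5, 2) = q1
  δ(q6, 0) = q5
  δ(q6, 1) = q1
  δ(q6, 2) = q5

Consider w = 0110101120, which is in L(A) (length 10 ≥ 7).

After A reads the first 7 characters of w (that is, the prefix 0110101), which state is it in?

Run of A on the first 7 characters of w = 0 1 1 0 1 0 1:
  step 0: q0  (start)
  step 1: q2  (read 0: q0→q2)
  step 2: q0  (read 1: q2→q0)
  step 3: q3  (read 1: q0→q3)
  step 4: q6  (read 0: q3→q6)
  step 5: q1  (read 1: q6→q1)
  step 6: q3  (read 0: q1→q3)
  step 7: q2  (read 1: q3→q2)

After reading 7 characters, A is in state q2.
(This kind of state-tracing is the core of the pumping-lemma construction: with 7 states, pigeonhole forces a repeat within the first 7 steps.)

q2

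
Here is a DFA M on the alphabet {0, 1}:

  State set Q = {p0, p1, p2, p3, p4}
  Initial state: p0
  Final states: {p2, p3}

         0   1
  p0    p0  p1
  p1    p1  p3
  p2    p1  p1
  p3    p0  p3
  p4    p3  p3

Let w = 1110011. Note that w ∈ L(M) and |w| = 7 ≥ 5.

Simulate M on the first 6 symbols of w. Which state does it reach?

p1

State sequence: p0 -1-> p1 -1-> p3 -1-> p3 -0-> p0 -0-> p0 -1-> p1

After reading 6 characters, M is in state p1.
(This kind of state-tracing is the core of the pumping-lemma construction: with 5 states, pigeonhole forces a repeat within the first 5 steps.)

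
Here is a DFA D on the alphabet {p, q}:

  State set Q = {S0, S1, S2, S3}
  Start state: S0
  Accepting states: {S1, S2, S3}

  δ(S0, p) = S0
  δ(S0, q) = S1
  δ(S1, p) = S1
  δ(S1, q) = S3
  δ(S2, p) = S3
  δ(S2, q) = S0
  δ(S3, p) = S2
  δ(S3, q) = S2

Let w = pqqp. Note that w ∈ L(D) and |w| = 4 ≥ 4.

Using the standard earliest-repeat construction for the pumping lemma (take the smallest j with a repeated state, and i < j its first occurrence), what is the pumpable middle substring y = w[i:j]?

Run of D on w = p q q p:
  step 0: S0  (start)
  step 1: S0  (read p: S0→S0)   ← first repeat (S0 seen earlier)
  step 2: S1  (read q: S0→S1)
  step 3: S3  (read q: S1→S3)
  step 4: S2  (read p: S3→S2)

So i = 0, j = 1, giving x = w[0:0] = ε, y = w[0:1] = p, z = w[1:4] = qqp.
Check: |xy| = 1 ≤ 4 and |y| = 1 ≥ 1. Reading y takes D from S0 back to S0, so every xyⁱz is accepted.
With |Q| = 4, pigeonhole forces a state repeat no later than step 4; the substring read between the first and second visits to that state can be pumped.

p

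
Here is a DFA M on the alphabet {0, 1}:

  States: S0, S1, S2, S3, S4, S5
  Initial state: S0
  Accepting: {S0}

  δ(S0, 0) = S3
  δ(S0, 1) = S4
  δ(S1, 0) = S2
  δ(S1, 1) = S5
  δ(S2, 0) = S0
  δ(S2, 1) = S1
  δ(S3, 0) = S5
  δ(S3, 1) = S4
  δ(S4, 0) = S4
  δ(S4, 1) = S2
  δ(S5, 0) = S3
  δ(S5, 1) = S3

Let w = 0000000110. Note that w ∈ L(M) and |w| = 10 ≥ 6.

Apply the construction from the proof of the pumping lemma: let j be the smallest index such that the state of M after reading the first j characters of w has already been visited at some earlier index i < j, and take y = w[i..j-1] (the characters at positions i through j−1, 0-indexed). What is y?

00

Run of M on w = 0 0 0 0 0 0 0 1 1 0:
  step 0: S0  (start)
  step 1: S3  (read 0: S0→S3)
  step 2: S5  (read 0: S3→S5)
  step 3: S3  (read 0: S5→S3)   ← first repeat (S3 seen earlier)
  step 4: S5  (read 0: S3→S5)
  step 5: S3  (read 0: S5→S3)
  step 6: S5  (read 0: S3→S5)
  step 7: S3  (read 0: S5→S3)
  step 8: S4  (read 1: S3→S4)
  step 9: S2  (read 1: S4→S2)
  step 10: S0  (read 0: S2→S0)

So i = 1, j = 3, giving x = w[0:1] = 0, y = w[1:3] = 00, z = w[3:10] = 0000110.
Check: |xy| = 3 ≤ 6 and |y| = 2 ≥ 1. Reading y takes M from S3 back to S3, so every xyⁱz is accepted.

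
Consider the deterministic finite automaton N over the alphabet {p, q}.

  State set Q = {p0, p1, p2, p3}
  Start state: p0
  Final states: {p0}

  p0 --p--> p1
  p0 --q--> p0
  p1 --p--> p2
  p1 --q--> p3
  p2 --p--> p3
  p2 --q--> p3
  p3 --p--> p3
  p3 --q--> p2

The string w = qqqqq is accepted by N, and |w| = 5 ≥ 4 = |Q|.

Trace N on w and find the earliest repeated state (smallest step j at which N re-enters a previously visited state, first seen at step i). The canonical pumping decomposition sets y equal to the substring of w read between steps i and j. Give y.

Run of N on w = q q q q q:
  step 0: p0  (start)
  step 1: p0  (read q: p0→p0)   ← first repeat (p0 seen earlier)
  step 2: p0  (read q: p0→p0)
  step 3: p0  (read q: p0→p0)
  step 4: p0  (read q: p0→p0)
  step 5: p0  (read q: p0→p0)

So i = 0, j = 1, giving x = w[0:0] = ε, y = w[0:1] = q, z = w[1:5] = qqqq.
Check: |xy| = 1 ≤ 4 and |y| = 1 ≥ 1. Reading y takes N from p0 back to p0, so every xyⁱz is accepted.
Pumping length from the standard proof: p = 4 (the number of states). The repeated state found above gives |xy| = j ≤ 4 and |y| = j − i ≥ 1.

q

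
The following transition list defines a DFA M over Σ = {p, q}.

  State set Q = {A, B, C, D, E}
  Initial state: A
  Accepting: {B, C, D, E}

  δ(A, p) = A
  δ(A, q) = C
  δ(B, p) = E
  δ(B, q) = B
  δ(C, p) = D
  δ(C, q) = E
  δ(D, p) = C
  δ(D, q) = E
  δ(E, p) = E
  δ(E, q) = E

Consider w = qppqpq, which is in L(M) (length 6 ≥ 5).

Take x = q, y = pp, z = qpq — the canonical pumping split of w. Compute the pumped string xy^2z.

qppppqpq

xy^2z = q·pp·pp·qpq = qppppqpq.
Reading y = pp takes M from C back to C, so after x·y·y the machine is still in C, and z then leads to the accepting state E. Hence qppppqpq ∈ L(M).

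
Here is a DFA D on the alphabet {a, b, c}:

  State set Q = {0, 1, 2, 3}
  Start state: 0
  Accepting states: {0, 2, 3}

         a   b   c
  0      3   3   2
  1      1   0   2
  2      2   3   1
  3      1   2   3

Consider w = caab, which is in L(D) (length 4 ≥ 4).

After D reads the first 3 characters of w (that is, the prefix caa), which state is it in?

2

State sequence: 0 -c-> 2 -a-> 2 -a-> 2

After reading 3 characters, D is in state 2.
(This kind of state-tracing is the core of the pumping-lemma construction: with 4 states, pigeonhole forces a repeat within the first 4 steps.)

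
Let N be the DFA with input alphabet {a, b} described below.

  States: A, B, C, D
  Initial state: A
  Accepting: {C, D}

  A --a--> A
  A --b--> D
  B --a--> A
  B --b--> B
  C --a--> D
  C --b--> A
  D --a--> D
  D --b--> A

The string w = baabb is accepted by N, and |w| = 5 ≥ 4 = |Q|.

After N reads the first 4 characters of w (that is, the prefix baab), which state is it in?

A

State sequence: A -b-> D -a-> D -a-> D -b-> A

After reading 4 characters, N is in state A.
(This kind of state-tracing is the core of the pumping-lemma construction: with 4 states, pigeonhole forces a repeat within the first 4 steps.)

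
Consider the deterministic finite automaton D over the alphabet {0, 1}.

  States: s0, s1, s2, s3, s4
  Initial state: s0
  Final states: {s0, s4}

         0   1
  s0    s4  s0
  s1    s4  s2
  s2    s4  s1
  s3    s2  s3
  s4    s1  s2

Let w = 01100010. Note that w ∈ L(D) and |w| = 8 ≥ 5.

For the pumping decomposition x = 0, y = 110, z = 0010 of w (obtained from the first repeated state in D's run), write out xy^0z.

xy⁰z = xz = 0·0010 = 00010.
Reading y = 110 takes D from s4 back to s4, so after x the machine is still in s4, and z then leads to the accepting state s4. Hence 00010 ∈ L(D).

00010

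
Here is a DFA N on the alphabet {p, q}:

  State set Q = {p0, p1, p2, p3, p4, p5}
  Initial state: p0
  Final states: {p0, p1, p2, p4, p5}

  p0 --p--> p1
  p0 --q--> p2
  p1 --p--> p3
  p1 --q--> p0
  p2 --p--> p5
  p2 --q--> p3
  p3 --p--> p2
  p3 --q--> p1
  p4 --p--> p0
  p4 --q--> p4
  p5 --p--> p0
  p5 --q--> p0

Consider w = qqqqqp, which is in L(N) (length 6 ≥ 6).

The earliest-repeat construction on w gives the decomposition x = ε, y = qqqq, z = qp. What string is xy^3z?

xy^3z = ε·qqqq·qqqq·qqqq·qp = qqqqqqqqqqqqqp.
Reading y = qqqq takes N from p0 back to p0, so after x·y·y·y the machine is still in p0, and z then leads to the accepting state p5. Hence qqqqqqqqqqqqqp ∈ L(N).

qqqqqqqqqqqqqp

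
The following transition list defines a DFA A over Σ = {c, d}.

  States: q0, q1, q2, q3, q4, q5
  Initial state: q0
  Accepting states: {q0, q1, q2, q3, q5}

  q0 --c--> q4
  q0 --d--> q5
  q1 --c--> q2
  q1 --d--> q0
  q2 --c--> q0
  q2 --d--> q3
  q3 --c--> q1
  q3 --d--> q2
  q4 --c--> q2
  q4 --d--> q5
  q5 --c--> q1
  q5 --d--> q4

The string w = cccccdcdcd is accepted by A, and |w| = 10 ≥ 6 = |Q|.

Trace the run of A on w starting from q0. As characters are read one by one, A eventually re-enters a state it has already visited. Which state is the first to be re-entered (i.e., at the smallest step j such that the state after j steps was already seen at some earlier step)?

q0

Run of A on w = c c c c c d c d c d:
  step 0: q0  (start)
  step 1: q4  (read c: q0→q4)
  step 2: q2  (read c: q4→q2)
  step 3: q0  (read c: q2→q0)   ← first repeat (q0 seen earlier)
  step 4: q4  (read c: q0→q4)
  step 5: q2  (read c: q4→q2)
  step 6: q3  (read d: q2→q3)
  step 7: q1  (read c: q3→q1)
  step 8: q0  (read d: q1→q0)
  step 9: q4  (read c: q0→q4)
  step 10: q5  (read d: q4→q5)

The earliest repeat is at step j = 3: A is in q0, which it already visited at step i = 0.
Since A has 6 states, any run of length ≥ 6 visits 6+1 states, so by pigeonhole some state repeats within the first 6 steps — that repeat gives the pumpable loop.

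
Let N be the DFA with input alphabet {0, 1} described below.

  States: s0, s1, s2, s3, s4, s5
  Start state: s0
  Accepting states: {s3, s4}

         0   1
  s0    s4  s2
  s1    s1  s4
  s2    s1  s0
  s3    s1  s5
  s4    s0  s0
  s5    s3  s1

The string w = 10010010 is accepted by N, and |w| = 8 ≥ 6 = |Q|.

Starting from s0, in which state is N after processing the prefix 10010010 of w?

s4

Run of N on the first 8 characters of w = 1 0 0 1 0 0 1 0:
  step 0: s0  (start)
  step 1: s2  (read 1: s0→s2)
  step 2: s1  (read 0: s2→s1)
  step 3: s1  (read 0: s1→s1)
  step 4: s4  (read 1: s1→s4)
  step 5: s0  (read 0: s4→s0)
  step 6: s4  (read 0: s0→s4)
  step 7: s0  (read 1: s4→s0)
  step 8: s4  (read 0: s0→s4)

After reading 8 characters, N is in state s4.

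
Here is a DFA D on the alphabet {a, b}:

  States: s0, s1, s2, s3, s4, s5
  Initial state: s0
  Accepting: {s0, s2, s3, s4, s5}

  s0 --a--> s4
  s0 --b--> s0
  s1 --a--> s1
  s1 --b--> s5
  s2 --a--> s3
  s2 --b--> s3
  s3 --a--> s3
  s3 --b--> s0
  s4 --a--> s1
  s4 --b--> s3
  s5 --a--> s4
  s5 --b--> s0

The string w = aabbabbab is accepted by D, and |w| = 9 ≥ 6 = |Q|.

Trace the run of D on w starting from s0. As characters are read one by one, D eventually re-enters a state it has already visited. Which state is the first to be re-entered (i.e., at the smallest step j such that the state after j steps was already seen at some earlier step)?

s0

State sequence: s0 -a-> s4 -a-> s1 -b-> s5 -b-> s0 -a-> s4 -b-> s3 -b-> s0 -a-> s4 -b-> s3
First repeat at step 4: s0 was already visited.

The earliest repeat is at step j = 4: D is in s0, which it already visited at step i = 0.
Since D has 6 states, any run of length ≥ 6 visits 6+1 states, so by pigeonhole some state repeats within the first 6 steps — that repeat gives the pumpable loop.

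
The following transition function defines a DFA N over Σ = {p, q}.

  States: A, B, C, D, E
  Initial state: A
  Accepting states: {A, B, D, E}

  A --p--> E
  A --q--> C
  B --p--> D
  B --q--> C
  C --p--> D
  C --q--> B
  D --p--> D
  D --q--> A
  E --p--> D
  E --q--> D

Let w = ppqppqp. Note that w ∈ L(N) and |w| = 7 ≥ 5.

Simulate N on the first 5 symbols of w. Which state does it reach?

Run of N on the first 5 characters of w = p p q p p:
  step 0: A  (start)
  step 1: E  (read p: A→E)
  step 2: D  (read p: E→D)
  step 3: A  (read q: D→A)
  step 4: E  (read p: A→E)
  step 5: D  (read p: E→D)

After reading 5 characters, N is in state D.
(This kind of state-tracing is the core of the pumping-lemma construction: with 5 states, pigeonhole forces a repeat within the first 5 steps.)

D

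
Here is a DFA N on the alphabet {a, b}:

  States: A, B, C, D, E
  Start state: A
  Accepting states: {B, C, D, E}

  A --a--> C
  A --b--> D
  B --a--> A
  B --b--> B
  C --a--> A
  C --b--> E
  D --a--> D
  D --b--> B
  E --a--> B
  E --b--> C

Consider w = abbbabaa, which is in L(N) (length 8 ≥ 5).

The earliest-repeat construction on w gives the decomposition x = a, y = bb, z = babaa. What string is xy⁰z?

ababaa

xy⁰z = xz = a·babaa = ababaa.
Reading y = bb takes N from C back to C, so after x the machine is still in C, and z then leads to the accepting state C. Hence ababaa ∈ L(N).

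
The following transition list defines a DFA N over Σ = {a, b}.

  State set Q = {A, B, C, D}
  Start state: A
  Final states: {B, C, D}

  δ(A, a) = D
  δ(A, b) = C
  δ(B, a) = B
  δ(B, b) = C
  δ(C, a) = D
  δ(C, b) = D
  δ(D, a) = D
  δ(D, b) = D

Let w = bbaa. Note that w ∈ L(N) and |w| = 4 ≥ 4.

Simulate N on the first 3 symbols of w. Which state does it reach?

State sequence: A -b-> C -b-> D -a-> D

After reading 3 characters, N is in state D.
(This kind of state-tracing is the core of the pumping-lemma construction: with 4 states, pigeonhole forces a repeat within the first 4 steps.)

D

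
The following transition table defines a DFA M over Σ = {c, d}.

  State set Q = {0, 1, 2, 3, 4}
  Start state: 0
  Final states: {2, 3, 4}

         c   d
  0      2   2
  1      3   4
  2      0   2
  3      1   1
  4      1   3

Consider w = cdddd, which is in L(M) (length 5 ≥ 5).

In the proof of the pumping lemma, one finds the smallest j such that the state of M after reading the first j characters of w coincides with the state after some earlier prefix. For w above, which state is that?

2

State sequence: 0 -c-> 2 -d-> 2 -d-> 2 -d-> 2 -d-> 2
First repeat at step 2: 2 was already visited.

The earliest repeat is at step j = 2: M is in 2, which it already visited at step i = 1.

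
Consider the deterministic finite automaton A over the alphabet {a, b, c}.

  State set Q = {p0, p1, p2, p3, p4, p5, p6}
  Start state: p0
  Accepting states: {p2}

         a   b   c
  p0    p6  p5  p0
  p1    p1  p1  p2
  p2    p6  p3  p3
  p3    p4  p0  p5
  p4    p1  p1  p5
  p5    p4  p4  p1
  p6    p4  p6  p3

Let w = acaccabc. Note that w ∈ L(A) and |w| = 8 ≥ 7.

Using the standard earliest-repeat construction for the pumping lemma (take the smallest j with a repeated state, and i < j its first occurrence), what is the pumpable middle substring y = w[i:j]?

a

State sequence: p0 -a-> p6 -c-> p3 -a-> p4 -c-> p5 -c-> p1 -a-> p1 -b-> p1 -c-> p2
First repeat at step 6: p1 was already visited.

So i = 5, j = 6, giving x = w[0:5] = acacc, y = w[5:6] = a, z = w[6:8] = bc.
Check: |xy| = 6 ≤ 7 and |y| = 1 ≥ 1. Reading y takes A from p1 back to p1, so every xyⁱz is accepted.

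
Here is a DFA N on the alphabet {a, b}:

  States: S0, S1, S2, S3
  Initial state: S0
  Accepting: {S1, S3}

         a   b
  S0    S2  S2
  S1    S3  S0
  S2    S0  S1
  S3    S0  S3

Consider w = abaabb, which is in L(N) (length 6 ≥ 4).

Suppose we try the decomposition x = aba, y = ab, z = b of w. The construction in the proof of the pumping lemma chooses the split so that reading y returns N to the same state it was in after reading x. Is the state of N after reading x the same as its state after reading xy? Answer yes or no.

Run of N on the first 5 characters of w = a b a a b:
  step 0: S0  (start)
  step 1: S2  (read a: S0→S2)
  step 2: S1  (read b: S2→S1)
  step 3: S3  (read a: S1→S3)
  step 4: S0  (read a: S3→S0)
  step 5: S2  (read b: S0→S2)

After x (step 3): S3. After xy (step 5): S2.
They differ (S3 ≠ S2), so y is not a cycle from the state after x; this split is not the one the pumping-lemma construction produces, and pumping y need not keep the string in L(N).

no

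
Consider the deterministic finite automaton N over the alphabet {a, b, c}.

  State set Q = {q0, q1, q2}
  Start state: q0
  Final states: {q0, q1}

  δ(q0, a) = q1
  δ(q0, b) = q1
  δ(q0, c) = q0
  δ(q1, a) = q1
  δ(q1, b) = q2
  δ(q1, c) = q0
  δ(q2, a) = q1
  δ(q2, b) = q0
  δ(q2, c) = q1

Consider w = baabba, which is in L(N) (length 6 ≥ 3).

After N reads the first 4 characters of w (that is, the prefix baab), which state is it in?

q2

Run of N on the first 4 characters of w = b a a b:
  step 0: q0  (start)
  step 1: q1  (read b: q0→q1)
  step 2: q1  (read a: q1→q1)
  step 3: q1  (read a: q1→q1)
  step 4: q2  (read b: q1→q2)

After reading 4 characters, N is in state q2.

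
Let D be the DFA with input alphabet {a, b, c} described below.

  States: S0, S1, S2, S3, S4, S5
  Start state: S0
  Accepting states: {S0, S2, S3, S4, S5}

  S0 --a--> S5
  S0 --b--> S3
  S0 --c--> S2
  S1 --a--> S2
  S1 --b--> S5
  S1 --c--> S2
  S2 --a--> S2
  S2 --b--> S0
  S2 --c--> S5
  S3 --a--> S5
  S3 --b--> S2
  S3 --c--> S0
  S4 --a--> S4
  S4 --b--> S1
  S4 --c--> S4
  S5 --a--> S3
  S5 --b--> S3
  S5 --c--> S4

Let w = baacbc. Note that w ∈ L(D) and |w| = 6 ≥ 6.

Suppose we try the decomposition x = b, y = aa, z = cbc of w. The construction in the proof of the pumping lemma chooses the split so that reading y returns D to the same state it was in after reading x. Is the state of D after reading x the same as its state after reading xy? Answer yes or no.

yes

State sequence: S0 -b-> S3 -a-> S5 -a-> S3

After x (step 1): S3. After xy (step 3): S3.
They match, so y = aa drives D around a cycle from S3 back to itself; pumping y any number of times keeps D in S3 before reading z, and xyⁱz ∈ L(D) for every i ≥ 0.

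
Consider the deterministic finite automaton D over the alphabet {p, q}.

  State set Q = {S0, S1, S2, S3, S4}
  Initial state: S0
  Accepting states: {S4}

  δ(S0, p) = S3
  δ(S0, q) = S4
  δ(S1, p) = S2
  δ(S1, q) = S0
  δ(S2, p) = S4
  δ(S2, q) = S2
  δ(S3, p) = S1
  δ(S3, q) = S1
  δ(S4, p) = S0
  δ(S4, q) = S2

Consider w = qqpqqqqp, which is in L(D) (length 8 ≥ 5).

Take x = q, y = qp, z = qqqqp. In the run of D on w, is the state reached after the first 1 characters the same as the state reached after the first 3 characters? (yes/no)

State sequence: S0 -q-> S4 -q-> S2 -p-> S4

After x (step 1): S4. After xy (step 3): S4.
They match, so y = qp drives D around a cycle from S4 back to itself; pumping y any number of times keeps D in S4 before reading z, and xyⁱz ∈ L(D) for every i ≥ 0.

yes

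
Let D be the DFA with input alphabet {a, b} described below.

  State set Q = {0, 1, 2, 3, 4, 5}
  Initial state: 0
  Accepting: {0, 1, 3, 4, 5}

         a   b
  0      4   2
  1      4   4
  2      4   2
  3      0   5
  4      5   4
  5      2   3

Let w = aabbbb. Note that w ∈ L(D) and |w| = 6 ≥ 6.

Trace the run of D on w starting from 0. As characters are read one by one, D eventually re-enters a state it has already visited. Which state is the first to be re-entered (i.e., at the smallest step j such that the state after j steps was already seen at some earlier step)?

5

Run of D on w = a a b b b b:
  step 0: 0  (start)
  step 1: 4  (read a: 0→4)
  step 2: 5  (read a: 4→5)
  step 3: 3  (read b: 5→3)
  step 4: 5  (read b: 3→5)   ← first repeat (5 seen earlier)
  step 5: 3  (read b: 5→3)
  step 6: 5  (read b: 3→5)

The earliest repeat is at step j = 4: D is in 5, which it already visited at step i = 2.
Pumping length from the standard proof: p = 6 (the number of states). The repeated state found above gives |xy| = j ≤ 6 and |y| = j − i ≥ 1.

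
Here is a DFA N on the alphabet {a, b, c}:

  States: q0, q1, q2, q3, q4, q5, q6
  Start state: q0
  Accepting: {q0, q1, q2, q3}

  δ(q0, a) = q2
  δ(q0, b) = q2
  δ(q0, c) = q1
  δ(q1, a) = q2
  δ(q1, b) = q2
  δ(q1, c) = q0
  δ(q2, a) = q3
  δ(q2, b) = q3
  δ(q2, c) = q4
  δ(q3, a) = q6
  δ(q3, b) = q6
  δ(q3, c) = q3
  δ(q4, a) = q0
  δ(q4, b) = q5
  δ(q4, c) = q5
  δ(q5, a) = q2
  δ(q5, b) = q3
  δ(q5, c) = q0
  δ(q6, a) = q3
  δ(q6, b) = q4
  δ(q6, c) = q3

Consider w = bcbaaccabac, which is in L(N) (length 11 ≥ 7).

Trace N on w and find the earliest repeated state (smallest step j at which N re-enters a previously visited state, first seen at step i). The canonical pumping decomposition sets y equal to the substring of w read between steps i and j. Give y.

Run of N on w = b c b a a c c a b a c:
  step 0: q0  (start)
  step 1: q2  (read b: q0→q2)
  step 2: q4  (read c: q2→q4)
  step 3: q5  (read b: q4→q5)
  step 4: q2  (read a: q5→q2)   ← first repeat (q2 seen earlier)
  step 5: q3  (read a: q2→q3)
  step 6: q3  (read c: q3→q3)
  step 7: q3  (read c: q3→q3)
  step 8: q6  (read a: q3→q6)
  step 9: q4  (read b: q6→q4)
  step 10: q0  (read a: q4→q0)
  step 11: q1  (read c: q0→q1)

So i = 1, j = 4, giving x = w[0:1] = b, y = w[1:4] = cba, z = w[4:11] = accabac.
Check: |xy| = 4 ≤ 7 and |y| = 3 ≥ 1. Reading y takes N from q2 back to q2, so every xyⁱz is accepted.

cba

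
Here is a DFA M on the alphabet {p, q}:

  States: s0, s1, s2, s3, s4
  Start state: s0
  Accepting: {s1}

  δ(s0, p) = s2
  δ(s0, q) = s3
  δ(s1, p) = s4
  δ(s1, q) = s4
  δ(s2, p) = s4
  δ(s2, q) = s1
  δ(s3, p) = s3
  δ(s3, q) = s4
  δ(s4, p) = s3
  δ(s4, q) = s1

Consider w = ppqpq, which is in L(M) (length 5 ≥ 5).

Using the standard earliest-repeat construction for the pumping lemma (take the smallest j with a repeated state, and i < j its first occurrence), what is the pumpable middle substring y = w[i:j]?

qp

State sequence: s0 -p-> s2 -p-> s4 -q-> s1 -p-> s4 -q-> s1
First repeat at step 4: s4 was already visited.

So i = 2, j = 4, giving x = w[0:2] = pp, y = w[2:4] = qp, z = w[4:5] = q.
Check: |xy| = 4 ≤ 5 and |y| = 2 ≥ 1. Reading y takes M from s4 back to s4, so every xyⁱz is accepted.
Since M has 5 states, any run of length ≥ 5 visits 5+1 states, so by pigeonhole some state repeats within the first 5 steps — that repeat gives the pumpable loop.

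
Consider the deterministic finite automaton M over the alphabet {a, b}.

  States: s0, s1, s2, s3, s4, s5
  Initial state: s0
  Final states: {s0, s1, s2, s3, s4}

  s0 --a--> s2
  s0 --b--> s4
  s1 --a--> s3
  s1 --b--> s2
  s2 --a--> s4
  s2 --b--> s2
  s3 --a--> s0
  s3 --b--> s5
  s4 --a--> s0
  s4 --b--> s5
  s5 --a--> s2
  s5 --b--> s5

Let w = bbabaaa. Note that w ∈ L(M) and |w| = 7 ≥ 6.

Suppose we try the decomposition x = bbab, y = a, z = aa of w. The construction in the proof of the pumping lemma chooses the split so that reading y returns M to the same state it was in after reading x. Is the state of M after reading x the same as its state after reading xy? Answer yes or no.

State sequence: s0 -b-> s4 -b-> s5 -a-> s2 -b-> s2 -a-> s4

After x (step 4): s2. After xy (step 5): s4.
They differ (s2 ≠ s4), so y is not a cycle from the state after x; this split is not the one the pumping-lemma construction produces, and pumping y need not keep the string in L(M).

no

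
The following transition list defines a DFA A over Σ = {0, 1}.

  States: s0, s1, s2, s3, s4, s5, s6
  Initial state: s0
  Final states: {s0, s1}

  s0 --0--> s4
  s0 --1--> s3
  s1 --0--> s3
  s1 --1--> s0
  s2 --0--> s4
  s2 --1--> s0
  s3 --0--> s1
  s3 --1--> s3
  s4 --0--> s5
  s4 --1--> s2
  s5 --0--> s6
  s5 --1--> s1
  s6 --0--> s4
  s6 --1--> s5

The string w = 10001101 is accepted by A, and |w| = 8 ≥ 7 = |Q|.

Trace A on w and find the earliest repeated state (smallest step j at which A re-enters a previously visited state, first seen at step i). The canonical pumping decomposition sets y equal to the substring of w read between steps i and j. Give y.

Run of A on w = 1 0 0 0 1 1 0 1:
  step 0: s0  (start)
  step 1: s3  (read 1: s0→s3)
  step 2: s1  (read 0: s3→s1)
  step 3: s3  (read 0: s1→s3)   ← first repeat (s3 seen earlier)
  step 4: s1  (read 0: s3→s1)
  step 5: s0  (read 1: s1→s0)
  step 6: s3  (read 1: s0→s3)
  step 7: s1  (read 0: s3→s1)
  step 8: s0  (read 1: s1→s0)

So i = 1, j = 3, giving x = w[0:1] = 1, y = w[1:3] = 00, z = w[3:8] = 01101.
Check: |xy| = 3 ≤ 7 and |y| = 2 ≥ 1. Reading y takes A from s3 back to s3, so every xyⁱz is accepted.
Pumping length from the standard proof: p = 7 (the number of states). The repeated state found above gives |xy| = j ≤ 7 and |y| = j − i ≥ 1.

00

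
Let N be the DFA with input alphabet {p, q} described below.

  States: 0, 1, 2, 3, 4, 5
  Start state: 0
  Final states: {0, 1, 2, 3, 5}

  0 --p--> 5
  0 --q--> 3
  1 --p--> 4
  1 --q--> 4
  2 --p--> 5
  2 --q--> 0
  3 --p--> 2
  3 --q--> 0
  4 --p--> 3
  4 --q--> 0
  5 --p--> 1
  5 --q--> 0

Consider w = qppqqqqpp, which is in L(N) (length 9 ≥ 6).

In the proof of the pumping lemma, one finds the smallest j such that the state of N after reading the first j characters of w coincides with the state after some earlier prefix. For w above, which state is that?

0

Run of N on w = q p p q q q q p p:
  step 0: 0  (start)
  step 1: 3  (read q: 0→3)
  step 2: 2  (read p: 3→2)
  step 3: 5  (read p: 2→5)
  step 4: 0  (read q: 5→0)   ← first repeat (0 seen earlier)
  step 5: 3  (read q: 0→3)
  step 6: 0  (read q: 3→0)
  step 7: 3  (read q: 0→3)
  step 8: 2  (read p: 3→2)
  step 9: 5  (read p: 2→5)

The earliest repeat is at step j = 4: N is in 0, which it already visited at step i = 0.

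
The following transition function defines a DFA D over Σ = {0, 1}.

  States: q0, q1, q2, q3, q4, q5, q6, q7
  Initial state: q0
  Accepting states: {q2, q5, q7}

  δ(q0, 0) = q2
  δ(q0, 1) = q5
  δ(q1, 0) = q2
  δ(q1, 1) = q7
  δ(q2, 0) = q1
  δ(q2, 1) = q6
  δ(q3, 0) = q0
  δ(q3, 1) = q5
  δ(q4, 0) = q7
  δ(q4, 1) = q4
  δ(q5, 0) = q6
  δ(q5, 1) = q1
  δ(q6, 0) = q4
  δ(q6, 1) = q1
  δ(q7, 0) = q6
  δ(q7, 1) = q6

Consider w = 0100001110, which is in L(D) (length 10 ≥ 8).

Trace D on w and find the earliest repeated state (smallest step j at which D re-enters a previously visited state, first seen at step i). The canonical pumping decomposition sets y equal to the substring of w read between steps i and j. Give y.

000

State sequence: q0 -0-> q2 -1-> q6 -0-> q4 -0-> q7 -0-> q6 -0-> q4 -1-> q4 -1-> q4 -1-> q4 -0-> q7
First repeat at step 5: q6 was already visited.

So i = 2, j = 5, giving x = w[0:2] = 01, y = w[2:5] = 000, z = w[5:10] = 01110.
Check: |xy| = 5 ≤ 8 and |y| = 3 ≥ 1. Reading y takes D from q6 back to q6, so every xyⁱz is accepted.
With |Q| = 8, pigeonhole forces a state repeat no later than step 8; the substring read between the first and second visits to that state can be pumped.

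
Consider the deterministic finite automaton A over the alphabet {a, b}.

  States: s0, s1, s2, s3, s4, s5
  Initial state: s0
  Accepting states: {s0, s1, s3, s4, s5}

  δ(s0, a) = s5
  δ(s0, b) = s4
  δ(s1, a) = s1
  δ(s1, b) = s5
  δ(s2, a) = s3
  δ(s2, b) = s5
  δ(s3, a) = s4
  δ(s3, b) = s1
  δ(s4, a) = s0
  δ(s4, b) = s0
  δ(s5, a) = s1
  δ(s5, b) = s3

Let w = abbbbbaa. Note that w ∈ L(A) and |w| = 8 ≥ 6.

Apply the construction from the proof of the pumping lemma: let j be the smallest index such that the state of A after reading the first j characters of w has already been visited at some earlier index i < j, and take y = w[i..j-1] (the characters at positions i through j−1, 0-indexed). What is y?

Run of A on w = a b b b b b a a:
  step 0: s0  (start)
  step 1: s5  (read a: s0→s5)
  step 2: s3  (read b: s5→s3)
  step 3: s1  (read b: s3→s1)
  step 4: s5  (read b: s1→s5)   ← first repeat (s5 seen earlier)
  step 5: s3  (read b: s5→s3)
  step 6: s1  (read b: s3→s1)
  step 7: s1  (read a: s1→s1)
  step 8: s1  (read a: s1→s1)

So i = 1, j = 4, giving x = w[0:1] = a, y = w[1:4] = bbb, z = w[4:8] = bbaa.
Check: |xy| = 4 ≤ 6 and |y| = 3 ≥ 1. Reading y takes A from s5 back to s5, so every xyⁱz is accepted.
Pumping length from the standard proof: p = 6 (the number of states). The repeated state found above gives |xy| = j ≤ 6 and |y| = j − i ≥ 1.

bbb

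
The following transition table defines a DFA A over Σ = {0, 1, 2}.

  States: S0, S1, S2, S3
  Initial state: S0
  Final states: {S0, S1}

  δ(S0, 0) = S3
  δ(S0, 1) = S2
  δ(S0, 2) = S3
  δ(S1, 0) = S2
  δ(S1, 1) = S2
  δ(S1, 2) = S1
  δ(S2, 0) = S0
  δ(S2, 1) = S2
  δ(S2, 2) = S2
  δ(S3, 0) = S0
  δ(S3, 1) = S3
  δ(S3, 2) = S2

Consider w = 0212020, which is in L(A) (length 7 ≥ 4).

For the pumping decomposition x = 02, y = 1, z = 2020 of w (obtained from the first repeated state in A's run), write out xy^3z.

xy^3z = 02·1·1·1·2020 = 021112020.
Reading y = 1 takes A from S2 back to S2, so after x·y·y·y the machine is still in S2, and z then leads to the accepting state S0. Hence 021112020 ∈ L(A).

021112020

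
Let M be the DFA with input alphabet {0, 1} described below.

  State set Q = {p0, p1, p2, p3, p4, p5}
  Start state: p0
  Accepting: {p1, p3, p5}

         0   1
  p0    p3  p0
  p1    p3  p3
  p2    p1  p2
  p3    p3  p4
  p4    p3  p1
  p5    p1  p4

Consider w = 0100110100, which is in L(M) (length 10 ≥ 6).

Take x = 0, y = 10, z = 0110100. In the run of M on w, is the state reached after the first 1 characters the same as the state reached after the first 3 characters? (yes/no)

Run of M on the first 3 characters of w = 0 1 0:
  step 0: p0  (start)
  step 1: p3  (read 0: p0→p3)
  step 2: p4  (read 1: p3→p4)
  step 3: p3  (read 0: p4→p3)

After x (step 1): p3. After xy (step 3): p3.
They match, so y = 10 drives M around a cycle from p3 back to itself; pumping y any number of times keeps M in p3 before reading z, and xyⁱz ∈ L(M) for every i ≥ 0.

yes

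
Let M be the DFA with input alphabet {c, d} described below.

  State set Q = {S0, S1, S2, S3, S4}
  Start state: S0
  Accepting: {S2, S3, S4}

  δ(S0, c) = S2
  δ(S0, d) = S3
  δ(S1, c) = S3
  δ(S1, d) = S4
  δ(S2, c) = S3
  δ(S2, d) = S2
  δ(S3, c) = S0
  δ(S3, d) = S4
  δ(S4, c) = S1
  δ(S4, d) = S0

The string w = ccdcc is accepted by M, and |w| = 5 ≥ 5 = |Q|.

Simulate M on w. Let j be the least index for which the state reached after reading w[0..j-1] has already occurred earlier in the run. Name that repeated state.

State sequence: S0 -c-> S2 -c-> S3 -d-> S4 -c-> S1 -c-> S3
First repeat at step 5: S3 was already visited.

The earliest repeat is at step j = 5: M is in S3, which it already visited at step i = 2.
With |Q| = 5, pigeonhole forces a state repeat no later than step 5; the substring read between the first and second visits to that state can be pumped.

S3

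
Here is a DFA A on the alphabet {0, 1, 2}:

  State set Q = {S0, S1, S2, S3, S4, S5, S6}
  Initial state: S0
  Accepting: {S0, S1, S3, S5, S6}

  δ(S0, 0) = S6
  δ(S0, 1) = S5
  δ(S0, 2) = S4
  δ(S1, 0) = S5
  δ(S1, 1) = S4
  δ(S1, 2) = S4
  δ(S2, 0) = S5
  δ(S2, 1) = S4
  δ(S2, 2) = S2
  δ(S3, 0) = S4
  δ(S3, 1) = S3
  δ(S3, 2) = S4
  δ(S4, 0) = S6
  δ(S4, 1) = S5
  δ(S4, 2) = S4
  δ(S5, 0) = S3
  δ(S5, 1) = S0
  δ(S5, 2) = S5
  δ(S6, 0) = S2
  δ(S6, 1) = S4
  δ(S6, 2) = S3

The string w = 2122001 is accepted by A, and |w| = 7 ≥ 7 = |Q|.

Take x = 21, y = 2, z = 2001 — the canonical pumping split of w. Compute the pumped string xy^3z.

212222001

xy^3z = 21·2·2·2·2001 = 212222001.
Reading y = 2 takes A from S5 back to S5, so after x·y·y·y the machine is still in S5, and z then leads to the accepting state S5. Hence 212222001 ∈ L(A).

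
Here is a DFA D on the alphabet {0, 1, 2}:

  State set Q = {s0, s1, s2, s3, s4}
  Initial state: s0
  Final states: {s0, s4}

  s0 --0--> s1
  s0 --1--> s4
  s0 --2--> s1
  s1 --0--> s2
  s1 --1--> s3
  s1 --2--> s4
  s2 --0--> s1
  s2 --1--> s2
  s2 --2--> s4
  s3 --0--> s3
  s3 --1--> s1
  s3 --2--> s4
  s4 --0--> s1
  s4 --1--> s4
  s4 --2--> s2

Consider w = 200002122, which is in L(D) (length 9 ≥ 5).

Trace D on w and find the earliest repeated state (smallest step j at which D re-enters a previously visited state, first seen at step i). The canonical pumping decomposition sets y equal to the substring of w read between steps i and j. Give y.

Run of D on w = 2 0 0 0 0 2 1 2 2:
  step 0: s0  (start)
  step 1: s1  (read 2: s0→s1)
  step 2: s2  (read 0: s1→s2)
  step 3: s1  (read 0: s2→s1)   ← first repeat (s1 seen earlier)
  step 4: s2  (read 0: s1→s2)
  step 5: s1  (read 0: s2→s1)
  step 6: s4  (read 2: s1→s4)
  step 7: s4  (read 1: s4→s4)
  step 8: s2  (read 2: s4→s2)
  step 9: s4  (read 2: s2→s4)

So i = 1, j = 3, giving x = w[0:1] = 2, y = w[1:3] = 00, z = w[3:9] = 002122.
Check: |xy| = 3 ≤ 5 and |y| = 2 ≥ 1. Reading y takes D from s1 back to s1, so every xyⁱz is accepted.

00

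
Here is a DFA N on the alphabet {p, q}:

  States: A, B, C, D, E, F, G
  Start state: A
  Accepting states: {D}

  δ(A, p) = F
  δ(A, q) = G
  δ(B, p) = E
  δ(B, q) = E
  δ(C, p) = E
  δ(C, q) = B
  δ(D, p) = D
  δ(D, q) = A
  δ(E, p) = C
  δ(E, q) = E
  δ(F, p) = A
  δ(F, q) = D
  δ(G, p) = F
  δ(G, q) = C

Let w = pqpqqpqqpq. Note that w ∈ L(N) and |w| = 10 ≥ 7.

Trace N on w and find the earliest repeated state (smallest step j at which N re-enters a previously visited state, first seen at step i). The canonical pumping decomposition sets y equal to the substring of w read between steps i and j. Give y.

p

State sequence: A -p-> F -q-> D -p-> D -q-> A -q-> G -p-> F -q-> D -q-> A -p-> F -q-> D
First repeat at step 3: D was already visited.

So i = 2, j = 3, giving x = w[0:2] = pq, y = w[2:3] = p, z = w[3:10] = qqpqqpq.
Check: |xy| = 3 ≤ 7 and |y| = 1 ≥ 1. Reading y takes N from D back to D, so every xyⁱz is accepted.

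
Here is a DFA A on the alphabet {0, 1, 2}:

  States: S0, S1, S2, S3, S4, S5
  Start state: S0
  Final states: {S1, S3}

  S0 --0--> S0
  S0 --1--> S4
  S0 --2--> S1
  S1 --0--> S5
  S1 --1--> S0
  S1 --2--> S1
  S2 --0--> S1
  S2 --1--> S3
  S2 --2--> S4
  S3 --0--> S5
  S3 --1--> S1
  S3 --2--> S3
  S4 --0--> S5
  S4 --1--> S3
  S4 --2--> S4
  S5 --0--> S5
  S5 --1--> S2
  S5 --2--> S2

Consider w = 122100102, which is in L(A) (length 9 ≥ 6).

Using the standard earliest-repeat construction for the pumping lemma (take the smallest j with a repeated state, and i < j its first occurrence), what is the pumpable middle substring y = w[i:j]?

2

Run of A on w = 1 2 2 1 0 0 1 0 2:
  step 0: S0  (start)
  step 1: S4  (read 1: S0→S4)
  step 2: S4  (read 2: S4→S4)   ← first repeat (S4 seen earlier)
  step 3: S4  (read 2: S4→S4)
  step 4: S3  (read 1: S4→S3)
  step 5: S5  (read 0: S3→S5)
  step 6: S5  (read 0: S5→S5)
  step 7: S2  (read 1: S5→S2)
  step 8: S1  (read 0: S2→S1)
  step 9: S1  (read 2: S1→S1)

So i = 1, j = 2, giving x = w[0:1] = 1, y = w[1:2] = 2, z = w[2:9] = 2100102.
Check: |xy| = 2 ≤ 6 and |y| = 1 ≥ 1. Reading y takes A from S4 back to S4, so every xyⁱz is accepted.
Since A has 6 states, any run of length ≥ 6 visits 6+1 states, so by pigeonhole some state repeats within the first 6 steps — that repeat gives the pumpable loop.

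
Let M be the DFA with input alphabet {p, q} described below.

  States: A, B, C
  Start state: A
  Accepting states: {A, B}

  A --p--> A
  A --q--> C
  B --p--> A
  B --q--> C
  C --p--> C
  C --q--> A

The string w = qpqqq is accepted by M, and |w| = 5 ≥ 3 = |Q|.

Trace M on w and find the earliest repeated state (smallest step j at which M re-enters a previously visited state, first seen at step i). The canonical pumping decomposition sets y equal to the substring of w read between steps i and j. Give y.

p

State sequence: A -q-> C -p-> C -q-> A -q-> C -q-> A
First repeat at step 2: C was already visited.

So i = 1, j = 2, giving x = w[0:1] = q, y = w[1:2] = p, z = w[2:5] = qqq.
Check: |xy| = 2 ≤ 3 and |y| = 1 ≥ 1. Reading y takes M from C back to C, so every xyⁱz is accepted.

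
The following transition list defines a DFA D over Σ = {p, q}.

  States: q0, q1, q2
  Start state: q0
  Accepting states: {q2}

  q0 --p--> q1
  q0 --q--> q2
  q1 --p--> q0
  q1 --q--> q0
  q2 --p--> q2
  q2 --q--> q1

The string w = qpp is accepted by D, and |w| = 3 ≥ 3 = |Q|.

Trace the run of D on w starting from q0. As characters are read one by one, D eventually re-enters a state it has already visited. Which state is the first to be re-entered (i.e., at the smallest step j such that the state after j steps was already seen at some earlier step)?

q2

State sequence: q0 -q-> q2 -p-> q2 -p-> q2
First repeat at step 2: q2 was already visited.

The earliest repeat is at step j = 2: D is in q2, which it already visited at step i = 1.
Pumping length from the standard proof: p = 3 (the number of states). The repeated state found above gives |xy| = j ≤ 3 and |y| = j − i ≥ 1.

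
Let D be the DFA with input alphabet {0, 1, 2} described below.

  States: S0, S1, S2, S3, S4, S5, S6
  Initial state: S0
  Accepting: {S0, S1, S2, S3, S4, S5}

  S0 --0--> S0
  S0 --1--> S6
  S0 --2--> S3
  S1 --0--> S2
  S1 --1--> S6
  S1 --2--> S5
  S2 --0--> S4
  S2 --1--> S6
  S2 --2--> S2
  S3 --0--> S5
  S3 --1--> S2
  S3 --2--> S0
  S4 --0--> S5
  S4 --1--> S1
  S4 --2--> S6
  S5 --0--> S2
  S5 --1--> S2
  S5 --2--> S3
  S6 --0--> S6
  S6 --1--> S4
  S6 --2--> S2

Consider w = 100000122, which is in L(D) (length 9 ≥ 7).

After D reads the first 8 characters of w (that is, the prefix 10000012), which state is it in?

State sequence: S0 -1-> S6 -0-> S6 -0-> S6 -0-> S6 -0-> S6 -0-> S6 -1-> S4 -2-> S6

After reading 8 characters, D is in state S6.

S6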